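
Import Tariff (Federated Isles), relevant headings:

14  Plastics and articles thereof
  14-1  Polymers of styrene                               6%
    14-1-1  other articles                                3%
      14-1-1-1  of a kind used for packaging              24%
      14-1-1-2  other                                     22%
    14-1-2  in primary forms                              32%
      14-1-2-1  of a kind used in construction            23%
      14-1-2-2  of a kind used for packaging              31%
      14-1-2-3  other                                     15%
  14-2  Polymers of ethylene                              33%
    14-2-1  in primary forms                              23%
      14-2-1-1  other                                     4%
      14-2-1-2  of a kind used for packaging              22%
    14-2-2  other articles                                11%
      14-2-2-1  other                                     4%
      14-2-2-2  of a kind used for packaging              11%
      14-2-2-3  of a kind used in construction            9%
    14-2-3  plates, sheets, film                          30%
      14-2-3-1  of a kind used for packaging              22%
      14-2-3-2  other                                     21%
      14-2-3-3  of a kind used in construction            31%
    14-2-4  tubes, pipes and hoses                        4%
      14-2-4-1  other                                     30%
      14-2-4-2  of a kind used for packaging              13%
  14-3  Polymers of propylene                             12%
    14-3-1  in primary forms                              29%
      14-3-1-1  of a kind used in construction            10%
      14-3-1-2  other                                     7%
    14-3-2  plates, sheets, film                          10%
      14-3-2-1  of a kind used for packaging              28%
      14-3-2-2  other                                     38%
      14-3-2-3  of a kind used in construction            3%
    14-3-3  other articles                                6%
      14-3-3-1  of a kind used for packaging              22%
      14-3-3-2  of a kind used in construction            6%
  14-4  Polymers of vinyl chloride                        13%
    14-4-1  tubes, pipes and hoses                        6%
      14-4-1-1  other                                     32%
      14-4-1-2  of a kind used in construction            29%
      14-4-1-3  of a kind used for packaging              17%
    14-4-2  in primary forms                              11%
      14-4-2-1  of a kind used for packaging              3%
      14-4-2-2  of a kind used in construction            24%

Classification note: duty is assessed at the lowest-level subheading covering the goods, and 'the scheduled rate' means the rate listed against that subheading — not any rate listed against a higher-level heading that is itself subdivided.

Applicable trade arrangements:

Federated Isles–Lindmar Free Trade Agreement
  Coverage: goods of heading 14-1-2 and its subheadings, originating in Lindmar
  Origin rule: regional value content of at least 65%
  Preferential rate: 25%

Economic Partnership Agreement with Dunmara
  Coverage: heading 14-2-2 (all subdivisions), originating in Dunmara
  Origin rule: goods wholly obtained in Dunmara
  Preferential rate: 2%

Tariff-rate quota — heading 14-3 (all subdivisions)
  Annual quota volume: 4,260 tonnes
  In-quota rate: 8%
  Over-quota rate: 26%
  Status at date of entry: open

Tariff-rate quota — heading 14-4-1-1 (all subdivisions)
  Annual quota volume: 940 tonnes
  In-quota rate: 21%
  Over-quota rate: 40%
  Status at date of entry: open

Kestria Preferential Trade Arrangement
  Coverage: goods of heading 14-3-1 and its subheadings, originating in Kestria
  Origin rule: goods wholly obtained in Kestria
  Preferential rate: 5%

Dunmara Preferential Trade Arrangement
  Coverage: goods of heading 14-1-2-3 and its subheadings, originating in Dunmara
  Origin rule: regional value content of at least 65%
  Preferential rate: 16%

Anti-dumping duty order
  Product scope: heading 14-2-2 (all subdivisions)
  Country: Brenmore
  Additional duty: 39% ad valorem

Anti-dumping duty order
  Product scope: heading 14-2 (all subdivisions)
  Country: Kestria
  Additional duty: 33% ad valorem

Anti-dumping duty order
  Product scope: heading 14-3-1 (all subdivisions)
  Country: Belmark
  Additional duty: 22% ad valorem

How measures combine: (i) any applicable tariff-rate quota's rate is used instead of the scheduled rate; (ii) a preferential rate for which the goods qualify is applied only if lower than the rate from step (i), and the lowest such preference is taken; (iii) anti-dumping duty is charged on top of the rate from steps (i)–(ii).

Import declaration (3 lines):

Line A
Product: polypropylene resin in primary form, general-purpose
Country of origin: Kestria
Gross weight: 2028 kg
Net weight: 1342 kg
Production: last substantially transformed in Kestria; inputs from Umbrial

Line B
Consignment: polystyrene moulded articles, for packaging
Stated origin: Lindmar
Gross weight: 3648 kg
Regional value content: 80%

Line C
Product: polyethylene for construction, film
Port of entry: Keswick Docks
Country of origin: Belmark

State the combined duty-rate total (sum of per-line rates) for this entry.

Line A: polypropylene → 14-3; resin in primary form → 14-3-1; general-purpose → 14-3-1-2. Scheduled 7%. quota on 14-3 open → in-quota 8%; Kestria agreement on 14-3-1: not wholly obtained. → 8%.
Line B: polystyrene → 14-1; moulded articles → 14-1-1; for packaging → 14-1-1-1. Scheduled 24%. Lindmar agreement on 14-1-2: 14-1-1-1 not covered. → 24%.
Line C: polyethylene → 14-2; film → 14-2-3; for construction → 14-2-3-3. Scheduled 31%. No special measure applies. → 31%.
Sum: 8% + 24% + 31% = 63%.

63%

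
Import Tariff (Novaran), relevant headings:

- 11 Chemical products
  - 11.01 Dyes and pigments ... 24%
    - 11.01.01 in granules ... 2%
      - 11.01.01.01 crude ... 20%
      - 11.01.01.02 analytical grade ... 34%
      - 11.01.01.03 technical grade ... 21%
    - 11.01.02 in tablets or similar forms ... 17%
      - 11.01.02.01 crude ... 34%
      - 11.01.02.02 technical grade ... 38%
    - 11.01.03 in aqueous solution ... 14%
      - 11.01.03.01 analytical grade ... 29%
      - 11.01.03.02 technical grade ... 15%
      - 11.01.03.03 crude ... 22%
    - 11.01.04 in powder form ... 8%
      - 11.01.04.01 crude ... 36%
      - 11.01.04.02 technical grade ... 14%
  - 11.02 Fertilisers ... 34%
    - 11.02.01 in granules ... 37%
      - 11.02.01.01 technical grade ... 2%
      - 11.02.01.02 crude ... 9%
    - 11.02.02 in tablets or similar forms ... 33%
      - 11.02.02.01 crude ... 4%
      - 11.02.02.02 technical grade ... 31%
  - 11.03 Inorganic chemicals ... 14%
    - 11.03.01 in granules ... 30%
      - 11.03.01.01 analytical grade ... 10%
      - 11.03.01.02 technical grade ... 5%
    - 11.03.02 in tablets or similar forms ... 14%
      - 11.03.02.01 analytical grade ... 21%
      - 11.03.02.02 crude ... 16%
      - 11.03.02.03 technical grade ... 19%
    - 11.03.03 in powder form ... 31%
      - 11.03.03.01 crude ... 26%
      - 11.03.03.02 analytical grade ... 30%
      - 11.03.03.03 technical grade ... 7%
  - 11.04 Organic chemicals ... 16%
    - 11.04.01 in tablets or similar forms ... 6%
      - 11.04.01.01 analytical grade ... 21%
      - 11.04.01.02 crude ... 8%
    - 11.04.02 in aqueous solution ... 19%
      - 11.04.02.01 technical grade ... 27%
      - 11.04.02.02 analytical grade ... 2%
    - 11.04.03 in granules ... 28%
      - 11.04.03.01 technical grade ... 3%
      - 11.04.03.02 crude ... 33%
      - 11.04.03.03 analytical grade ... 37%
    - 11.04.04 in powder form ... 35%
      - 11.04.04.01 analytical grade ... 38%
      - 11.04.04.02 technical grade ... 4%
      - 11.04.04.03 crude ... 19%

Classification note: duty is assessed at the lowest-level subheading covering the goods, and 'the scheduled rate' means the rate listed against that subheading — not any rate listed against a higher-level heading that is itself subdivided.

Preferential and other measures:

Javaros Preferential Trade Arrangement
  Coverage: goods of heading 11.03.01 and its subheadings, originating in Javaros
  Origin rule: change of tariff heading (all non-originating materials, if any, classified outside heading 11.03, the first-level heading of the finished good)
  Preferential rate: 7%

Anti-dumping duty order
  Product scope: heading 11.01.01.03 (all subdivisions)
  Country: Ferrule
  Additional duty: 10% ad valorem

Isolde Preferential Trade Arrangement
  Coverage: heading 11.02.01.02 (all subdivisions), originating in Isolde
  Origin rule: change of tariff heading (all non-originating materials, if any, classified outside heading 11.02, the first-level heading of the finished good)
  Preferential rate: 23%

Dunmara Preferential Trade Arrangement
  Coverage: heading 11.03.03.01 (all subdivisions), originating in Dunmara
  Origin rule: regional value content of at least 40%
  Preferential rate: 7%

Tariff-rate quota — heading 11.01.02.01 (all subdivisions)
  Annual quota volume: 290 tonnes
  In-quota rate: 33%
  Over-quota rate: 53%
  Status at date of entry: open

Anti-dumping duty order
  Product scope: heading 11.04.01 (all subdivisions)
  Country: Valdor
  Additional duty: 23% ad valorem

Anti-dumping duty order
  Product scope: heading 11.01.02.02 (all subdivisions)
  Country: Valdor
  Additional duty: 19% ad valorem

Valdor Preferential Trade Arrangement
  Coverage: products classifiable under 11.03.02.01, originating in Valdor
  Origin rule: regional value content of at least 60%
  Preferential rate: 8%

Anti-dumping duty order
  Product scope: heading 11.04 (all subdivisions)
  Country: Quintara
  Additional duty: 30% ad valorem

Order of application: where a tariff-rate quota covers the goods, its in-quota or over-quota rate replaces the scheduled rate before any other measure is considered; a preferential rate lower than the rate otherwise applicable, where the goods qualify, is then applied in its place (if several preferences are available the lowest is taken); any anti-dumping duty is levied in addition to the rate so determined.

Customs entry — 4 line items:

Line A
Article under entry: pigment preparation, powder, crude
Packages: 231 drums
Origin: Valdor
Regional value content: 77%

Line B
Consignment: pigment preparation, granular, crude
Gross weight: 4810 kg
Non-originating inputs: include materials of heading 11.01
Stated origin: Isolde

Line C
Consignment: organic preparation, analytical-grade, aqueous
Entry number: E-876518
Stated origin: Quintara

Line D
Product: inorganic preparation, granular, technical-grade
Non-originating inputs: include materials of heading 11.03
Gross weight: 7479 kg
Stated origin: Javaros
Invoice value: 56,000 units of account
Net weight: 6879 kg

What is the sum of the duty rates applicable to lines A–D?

Line A: pigment → 11.01; powder → 11.01.04; crude → 11.01.04.01. Scheduled 36%. Valdor agreement on 11.03.02.01: 11.01.04.01 not covered. → 36%.
Line B: pigment → 11.01; granular → 11.01.01; crude → 11.01.01.01. Scheduled 20%. Isolde agreement on 11.02.01.02: 11.01.01.01 not covered. → 20%.
Line C: organic → 11.04; aqueous → 11.04.02; analytical-grade → 11.04.02.02. Scheduled 2%. anti-dumping (Quintara, 11.04): +30%; total 2% + 30% = 32%. → 32%.
Line D: inorganic → 11.03; granular → 11.03.01; technical-grade → 11.03.01.02. Scheduled 5%. Javaros agreement on 11.03.01: CTH not met. → 5%.
Sum: 36% + 20% + 32% + 5% = 93%.

93%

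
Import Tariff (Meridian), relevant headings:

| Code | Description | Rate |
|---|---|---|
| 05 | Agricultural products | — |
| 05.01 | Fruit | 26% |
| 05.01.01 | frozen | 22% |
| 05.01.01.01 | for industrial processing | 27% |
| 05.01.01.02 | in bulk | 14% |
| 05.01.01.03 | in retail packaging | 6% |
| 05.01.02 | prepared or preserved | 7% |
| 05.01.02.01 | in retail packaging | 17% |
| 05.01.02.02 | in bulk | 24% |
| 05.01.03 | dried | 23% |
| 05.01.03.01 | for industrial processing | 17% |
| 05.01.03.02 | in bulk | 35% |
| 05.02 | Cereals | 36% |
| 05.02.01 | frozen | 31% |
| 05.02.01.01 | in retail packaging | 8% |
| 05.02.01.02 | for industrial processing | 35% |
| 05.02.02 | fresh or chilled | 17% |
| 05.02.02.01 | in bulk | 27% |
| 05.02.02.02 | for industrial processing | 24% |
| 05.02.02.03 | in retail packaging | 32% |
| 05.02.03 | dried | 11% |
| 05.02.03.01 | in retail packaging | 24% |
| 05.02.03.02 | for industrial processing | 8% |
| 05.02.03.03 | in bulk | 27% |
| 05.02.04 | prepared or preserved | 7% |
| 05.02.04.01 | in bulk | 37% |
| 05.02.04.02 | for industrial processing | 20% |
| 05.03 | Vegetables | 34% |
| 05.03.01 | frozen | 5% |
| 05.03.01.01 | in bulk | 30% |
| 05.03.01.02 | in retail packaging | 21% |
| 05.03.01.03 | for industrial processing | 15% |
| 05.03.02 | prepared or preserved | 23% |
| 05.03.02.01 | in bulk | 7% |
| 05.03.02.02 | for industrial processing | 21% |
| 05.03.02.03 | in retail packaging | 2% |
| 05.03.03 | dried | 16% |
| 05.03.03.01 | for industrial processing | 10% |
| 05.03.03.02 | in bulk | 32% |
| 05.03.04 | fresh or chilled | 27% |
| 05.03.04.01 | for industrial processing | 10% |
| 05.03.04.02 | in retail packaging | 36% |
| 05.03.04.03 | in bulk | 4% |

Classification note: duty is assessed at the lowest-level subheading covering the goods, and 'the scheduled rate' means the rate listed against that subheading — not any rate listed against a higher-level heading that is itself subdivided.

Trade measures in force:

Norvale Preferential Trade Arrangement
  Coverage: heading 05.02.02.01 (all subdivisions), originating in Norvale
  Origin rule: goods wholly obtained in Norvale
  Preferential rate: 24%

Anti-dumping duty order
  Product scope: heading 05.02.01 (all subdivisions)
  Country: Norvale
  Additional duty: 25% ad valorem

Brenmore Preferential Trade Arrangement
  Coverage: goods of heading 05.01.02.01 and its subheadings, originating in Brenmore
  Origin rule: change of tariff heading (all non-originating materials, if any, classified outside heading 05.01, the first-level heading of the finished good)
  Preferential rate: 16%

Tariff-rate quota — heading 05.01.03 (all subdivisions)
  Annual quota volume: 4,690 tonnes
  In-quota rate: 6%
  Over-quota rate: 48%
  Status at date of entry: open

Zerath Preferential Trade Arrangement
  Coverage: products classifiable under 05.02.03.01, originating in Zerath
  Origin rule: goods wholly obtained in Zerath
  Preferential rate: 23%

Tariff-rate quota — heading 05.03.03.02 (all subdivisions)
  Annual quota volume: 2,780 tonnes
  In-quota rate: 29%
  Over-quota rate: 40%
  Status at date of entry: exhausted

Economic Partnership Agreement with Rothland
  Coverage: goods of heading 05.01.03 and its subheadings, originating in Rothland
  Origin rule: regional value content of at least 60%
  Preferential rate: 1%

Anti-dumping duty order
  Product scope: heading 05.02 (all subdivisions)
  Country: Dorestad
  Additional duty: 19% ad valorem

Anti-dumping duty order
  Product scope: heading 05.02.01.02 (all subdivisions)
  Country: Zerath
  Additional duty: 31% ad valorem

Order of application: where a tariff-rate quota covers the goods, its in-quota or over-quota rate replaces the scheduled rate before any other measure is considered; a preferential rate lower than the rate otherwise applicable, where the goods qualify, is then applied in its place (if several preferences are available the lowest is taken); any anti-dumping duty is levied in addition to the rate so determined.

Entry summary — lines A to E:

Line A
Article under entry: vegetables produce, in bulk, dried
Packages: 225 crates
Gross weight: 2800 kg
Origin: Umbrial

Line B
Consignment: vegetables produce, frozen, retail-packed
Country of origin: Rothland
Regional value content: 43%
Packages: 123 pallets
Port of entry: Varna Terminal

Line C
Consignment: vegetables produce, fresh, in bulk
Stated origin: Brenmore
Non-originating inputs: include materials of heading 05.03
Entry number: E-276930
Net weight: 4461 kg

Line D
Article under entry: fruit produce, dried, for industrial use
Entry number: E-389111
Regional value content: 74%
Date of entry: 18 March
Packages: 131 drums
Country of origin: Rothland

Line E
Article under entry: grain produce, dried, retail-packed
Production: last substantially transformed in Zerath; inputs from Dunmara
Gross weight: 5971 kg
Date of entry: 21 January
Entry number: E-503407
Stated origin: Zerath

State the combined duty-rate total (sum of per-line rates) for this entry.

90%

Line A: vegetables → 05.03; dried → 05.03.03; in bulk → 05.03.03.02. Scheduled 32%. quota on 05.03.03.02 exhausted → over-quota 40%. → 40%.
Line B: vegetables → 05.03; frozen → 05.03.01; retail-packed → 05.03.01.02. Scheduled 21%. Rothland agreement on 05.01.03: 05.03.01.02 not covered. → 21%.
Line C: vegetables → 05.03; fresh → 05.03.04; in bulk → 05.03.04.03. Scheduled 4%. Brenmore agreement on 05.01.02.01: 05.03.04.03 not covered. → 4%.
Line D: fruit → 05.01; dried → 05.01.03; for industrial use → 05.01.03.01. Scheduled 17%. quota on 05.01.03 open → in-quota 6%; Rothland agreement on 05.01.03: RVC ≥ 60% → 1% available; preferential 1%. → 1%.
Line E: grain → 05.02; dried → 05.02.03; retail-packed → 05.02.03.01. Scheduled 24%. Zerath agreement on 05.02.03.01: not wholly obtained. → 24%.
Sum: 40% + 21% + 4% + 1% + 24% = 90%.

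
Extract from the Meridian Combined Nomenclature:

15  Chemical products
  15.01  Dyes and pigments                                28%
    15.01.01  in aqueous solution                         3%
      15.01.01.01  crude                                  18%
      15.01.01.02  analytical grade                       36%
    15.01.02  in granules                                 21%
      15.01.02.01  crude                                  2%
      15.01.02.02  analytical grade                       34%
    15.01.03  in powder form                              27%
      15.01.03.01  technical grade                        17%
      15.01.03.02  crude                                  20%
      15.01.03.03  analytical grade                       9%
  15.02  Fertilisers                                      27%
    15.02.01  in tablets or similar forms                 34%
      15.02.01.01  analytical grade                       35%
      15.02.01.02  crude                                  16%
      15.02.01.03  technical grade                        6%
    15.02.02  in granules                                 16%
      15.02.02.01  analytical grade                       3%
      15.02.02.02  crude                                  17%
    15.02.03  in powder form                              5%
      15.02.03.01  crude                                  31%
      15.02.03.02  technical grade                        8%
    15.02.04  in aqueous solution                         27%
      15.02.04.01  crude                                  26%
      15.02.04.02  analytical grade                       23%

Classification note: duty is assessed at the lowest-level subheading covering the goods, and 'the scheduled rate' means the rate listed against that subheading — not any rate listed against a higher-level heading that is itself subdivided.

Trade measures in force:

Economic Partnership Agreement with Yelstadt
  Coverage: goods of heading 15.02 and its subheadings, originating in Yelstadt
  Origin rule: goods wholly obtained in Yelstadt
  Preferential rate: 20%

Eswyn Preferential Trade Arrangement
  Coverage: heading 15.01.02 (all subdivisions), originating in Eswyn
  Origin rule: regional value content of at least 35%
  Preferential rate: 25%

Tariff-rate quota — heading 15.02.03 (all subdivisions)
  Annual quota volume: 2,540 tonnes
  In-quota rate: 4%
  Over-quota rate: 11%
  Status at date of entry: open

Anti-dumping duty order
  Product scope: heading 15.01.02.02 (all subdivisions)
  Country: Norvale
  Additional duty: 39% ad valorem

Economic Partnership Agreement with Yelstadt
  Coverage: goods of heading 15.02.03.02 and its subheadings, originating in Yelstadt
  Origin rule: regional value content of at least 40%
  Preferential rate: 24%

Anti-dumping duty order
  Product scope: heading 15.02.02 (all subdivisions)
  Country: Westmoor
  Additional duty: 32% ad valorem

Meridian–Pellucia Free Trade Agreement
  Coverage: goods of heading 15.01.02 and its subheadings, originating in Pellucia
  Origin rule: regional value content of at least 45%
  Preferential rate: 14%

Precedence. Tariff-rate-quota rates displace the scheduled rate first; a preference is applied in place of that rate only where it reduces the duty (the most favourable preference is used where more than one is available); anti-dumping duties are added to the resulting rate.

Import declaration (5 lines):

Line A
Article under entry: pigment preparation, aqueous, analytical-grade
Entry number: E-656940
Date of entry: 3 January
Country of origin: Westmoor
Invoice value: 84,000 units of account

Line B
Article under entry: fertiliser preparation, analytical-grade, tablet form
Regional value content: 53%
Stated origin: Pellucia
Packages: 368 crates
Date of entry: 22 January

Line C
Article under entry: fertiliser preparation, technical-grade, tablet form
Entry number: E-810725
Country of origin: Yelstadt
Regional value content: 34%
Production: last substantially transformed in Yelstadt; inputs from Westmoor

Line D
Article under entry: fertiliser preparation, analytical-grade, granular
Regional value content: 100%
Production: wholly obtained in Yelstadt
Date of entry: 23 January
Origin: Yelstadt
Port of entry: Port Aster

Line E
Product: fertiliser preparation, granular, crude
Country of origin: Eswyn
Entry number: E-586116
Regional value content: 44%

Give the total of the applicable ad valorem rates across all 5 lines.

Line A: pigment → 15.01; aqueous → 15.01.01; analytical-grade → 15.01.01.02. Scheduled 36%. No special measure applies. → 36%.
Line B: fertiliser → 15.02; tablet form → 15.02.01; analytical-grade → 15.02.01.01. Scheduled 35%. Pellucia agreement on 15.01.02: 15.02.01.01 not covered. → 35%.
Line C: fertiliser → 15.02; tablet form → 15.02.01; technical-grade → 15.02.01.03. Scheduled 6%. Yelstadt agreement on 15.02: not wholly obtained; Yelstadt agreement on 15.02.03.02: 15.02.01.03 not covered. → 6%.
Line D: fertiliser → 15.02; granular → 15.02.02; analytical-grade → 15.02.02.01. Scheduled 3%. Yelstadt agreement on 15.02: wholly obtained → 20% available; Yelstadt agreement on 15.02.03.02: 15.02.02.01 not covered; preference 20% not lower than 3% → no reduction. → 3%.
Line E: fertiliser → 15.02; granular → 15.02.02; crude → 15.02.02.02. Scheduled 17%. Eswyn agreement on 15.01.02: 15.02.02.02 not covered. → 17%.
Sum: 36% + 35% + 6% + 3% + 17% = 97%.

97%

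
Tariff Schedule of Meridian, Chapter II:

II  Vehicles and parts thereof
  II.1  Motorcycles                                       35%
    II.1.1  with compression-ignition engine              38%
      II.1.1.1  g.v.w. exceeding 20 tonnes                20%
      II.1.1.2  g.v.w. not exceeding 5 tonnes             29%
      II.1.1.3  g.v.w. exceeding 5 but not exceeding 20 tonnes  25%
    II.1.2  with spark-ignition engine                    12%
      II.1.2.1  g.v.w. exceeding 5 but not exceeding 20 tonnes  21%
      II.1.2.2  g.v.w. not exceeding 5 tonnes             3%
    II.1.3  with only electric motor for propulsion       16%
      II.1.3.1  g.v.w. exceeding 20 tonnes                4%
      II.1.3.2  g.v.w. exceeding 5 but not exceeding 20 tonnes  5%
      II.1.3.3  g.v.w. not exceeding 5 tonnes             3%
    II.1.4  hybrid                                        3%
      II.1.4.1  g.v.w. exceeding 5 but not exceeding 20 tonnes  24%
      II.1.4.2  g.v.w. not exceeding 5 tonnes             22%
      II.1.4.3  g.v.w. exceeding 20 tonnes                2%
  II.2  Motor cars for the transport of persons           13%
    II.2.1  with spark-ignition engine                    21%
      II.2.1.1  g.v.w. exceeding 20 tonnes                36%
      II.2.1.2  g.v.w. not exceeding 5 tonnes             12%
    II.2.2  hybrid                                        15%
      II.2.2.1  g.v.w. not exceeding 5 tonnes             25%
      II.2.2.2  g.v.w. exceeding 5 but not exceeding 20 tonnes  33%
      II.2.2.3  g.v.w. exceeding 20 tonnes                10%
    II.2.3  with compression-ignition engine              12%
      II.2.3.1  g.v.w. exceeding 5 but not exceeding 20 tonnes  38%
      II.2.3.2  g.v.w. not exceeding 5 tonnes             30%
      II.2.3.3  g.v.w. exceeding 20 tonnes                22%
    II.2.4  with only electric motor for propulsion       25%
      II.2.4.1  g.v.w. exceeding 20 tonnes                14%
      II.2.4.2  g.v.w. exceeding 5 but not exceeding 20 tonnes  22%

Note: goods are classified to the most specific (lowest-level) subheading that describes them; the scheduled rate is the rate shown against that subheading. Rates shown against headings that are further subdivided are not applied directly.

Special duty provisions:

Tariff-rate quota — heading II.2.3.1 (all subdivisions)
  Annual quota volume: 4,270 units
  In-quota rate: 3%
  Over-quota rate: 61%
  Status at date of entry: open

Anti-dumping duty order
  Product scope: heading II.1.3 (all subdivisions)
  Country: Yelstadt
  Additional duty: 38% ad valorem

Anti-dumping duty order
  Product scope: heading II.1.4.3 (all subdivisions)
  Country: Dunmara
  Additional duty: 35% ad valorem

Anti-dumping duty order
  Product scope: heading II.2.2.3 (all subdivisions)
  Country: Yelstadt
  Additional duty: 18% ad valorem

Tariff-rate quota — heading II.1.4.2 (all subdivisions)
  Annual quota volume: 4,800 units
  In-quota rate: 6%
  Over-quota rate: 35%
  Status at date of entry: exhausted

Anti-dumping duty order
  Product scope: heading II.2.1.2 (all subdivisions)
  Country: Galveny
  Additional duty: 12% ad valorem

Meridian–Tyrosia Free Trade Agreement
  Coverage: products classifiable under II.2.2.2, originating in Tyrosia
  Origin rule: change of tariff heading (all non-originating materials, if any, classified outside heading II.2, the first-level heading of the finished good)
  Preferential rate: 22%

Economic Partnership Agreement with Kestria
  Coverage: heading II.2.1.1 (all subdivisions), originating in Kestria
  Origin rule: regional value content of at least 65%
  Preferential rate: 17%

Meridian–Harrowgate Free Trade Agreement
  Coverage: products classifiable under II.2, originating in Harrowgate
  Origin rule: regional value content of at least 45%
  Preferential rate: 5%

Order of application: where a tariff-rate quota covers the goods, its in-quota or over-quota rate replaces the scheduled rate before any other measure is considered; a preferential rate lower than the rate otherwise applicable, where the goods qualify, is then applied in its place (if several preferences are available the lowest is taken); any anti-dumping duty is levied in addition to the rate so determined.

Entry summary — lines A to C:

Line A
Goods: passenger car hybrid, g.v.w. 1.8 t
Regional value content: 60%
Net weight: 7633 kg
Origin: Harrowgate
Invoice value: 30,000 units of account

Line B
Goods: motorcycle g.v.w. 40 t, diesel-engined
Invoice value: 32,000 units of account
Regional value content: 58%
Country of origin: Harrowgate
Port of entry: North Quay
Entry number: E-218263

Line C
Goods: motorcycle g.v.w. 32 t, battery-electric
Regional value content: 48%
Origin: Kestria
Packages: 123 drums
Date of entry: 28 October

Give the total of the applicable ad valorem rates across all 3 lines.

Line A: passenger car → II.2; hybrid → II.2.2; g.v.w. 1.8 t → II.2.2.1. Scheduled 25%. Harrowgate agreement on II.2: RVC ≥ 45% → 5% available; preferential 5%. → 5%.
Line B: motorcycle → II.1; diesel-engined → II.1.1; g.v.w. 40 t → II.1.1.1. Scheduled 20%. Harrowgate agreement on II.2: II.1.1.1 not covered. → 20%.
Line C: motorcycle → II.1; battery-electric → II.1.3; g.v.w. 32 t → II.1.3.1. Scheduled 4%. Kestria agreement on II.2.1.1: II.1.3.1 not covered. → 4%.
Sum: 5% + 20% + 4% = 29%.

29%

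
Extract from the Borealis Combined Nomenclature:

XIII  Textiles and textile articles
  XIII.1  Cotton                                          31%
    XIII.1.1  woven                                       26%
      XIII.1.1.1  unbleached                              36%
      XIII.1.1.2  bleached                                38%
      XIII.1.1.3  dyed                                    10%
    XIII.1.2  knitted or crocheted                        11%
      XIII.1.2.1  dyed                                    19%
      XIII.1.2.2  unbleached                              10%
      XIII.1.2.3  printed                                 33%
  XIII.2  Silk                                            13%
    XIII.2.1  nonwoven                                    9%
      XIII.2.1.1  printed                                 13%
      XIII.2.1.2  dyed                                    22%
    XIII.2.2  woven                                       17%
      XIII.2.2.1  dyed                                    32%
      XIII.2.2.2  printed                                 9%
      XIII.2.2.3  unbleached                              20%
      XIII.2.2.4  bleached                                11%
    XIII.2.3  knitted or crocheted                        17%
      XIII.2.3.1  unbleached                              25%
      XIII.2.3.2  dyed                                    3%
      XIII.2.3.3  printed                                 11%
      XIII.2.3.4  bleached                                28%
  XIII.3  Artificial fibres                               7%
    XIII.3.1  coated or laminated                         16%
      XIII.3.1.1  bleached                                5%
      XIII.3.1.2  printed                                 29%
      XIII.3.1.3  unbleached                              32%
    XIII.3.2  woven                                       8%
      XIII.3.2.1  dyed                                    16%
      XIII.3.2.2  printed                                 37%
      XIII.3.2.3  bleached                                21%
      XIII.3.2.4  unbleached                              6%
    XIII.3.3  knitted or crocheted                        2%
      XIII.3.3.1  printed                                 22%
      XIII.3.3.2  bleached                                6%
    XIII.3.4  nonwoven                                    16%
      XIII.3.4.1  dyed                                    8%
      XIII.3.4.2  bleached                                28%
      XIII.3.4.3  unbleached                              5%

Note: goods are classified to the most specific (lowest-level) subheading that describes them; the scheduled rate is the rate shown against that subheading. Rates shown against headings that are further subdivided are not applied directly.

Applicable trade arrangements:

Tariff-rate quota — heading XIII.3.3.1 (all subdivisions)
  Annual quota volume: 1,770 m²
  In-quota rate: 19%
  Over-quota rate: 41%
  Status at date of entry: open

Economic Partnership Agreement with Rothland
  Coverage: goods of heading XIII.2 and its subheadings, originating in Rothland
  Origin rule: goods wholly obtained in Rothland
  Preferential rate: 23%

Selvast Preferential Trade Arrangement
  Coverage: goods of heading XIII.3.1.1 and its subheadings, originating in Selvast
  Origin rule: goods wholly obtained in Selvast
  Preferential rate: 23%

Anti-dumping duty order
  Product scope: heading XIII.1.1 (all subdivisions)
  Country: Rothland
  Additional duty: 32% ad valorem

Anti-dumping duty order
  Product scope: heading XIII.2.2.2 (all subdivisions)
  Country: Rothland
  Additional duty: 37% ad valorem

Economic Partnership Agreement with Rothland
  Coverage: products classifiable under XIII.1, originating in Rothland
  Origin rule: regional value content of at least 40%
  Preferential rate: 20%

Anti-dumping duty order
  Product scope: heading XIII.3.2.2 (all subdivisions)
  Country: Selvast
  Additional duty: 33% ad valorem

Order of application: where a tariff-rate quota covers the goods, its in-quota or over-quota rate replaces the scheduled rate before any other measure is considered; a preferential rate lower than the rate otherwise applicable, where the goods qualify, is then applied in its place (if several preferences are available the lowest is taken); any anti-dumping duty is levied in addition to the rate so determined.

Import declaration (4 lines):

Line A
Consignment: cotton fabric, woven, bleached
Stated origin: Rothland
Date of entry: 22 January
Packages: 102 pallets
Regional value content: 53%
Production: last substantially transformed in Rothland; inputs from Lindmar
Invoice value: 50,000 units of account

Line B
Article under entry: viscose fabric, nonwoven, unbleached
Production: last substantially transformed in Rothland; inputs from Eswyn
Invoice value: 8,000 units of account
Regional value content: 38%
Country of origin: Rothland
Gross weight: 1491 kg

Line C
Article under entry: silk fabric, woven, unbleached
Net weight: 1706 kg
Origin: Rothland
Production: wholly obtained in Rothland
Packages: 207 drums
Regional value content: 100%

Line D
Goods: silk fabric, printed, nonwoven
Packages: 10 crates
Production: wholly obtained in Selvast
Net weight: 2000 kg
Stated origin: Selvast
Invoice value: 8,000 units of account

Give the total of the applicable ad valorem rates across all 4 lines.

90%

Line A: cotton → XIII.1; woven → XIII.1.1; bleached → XIII.1.1.2. Scheduled 38%. Rothland agreement on XIII.2: XIII.1.1.2 not covered; Rothland agreement on XIII.1: RVC ≥ 40% → 20% available; preferential 20%; anti-dumping (Rothland, XIII.1.1): +32%; total 20% + 32% = 52%. → 52%.
Line B: viscose → XIII.3; nonwoven → XIII.3.4; unbleached → XIII.3.4.3. Scheduled 5%. Rothland agreement on XIII.2: XIII.3.4.3 not covered; Rothland agreement on XIII.1: XIII.3.4.3 not covered. → 5%.
Line C: silk → XIII.2; woven → XIII.2.2; unbleached → XIII.2.2.3. Scheduled 20%. Rothland agreement on XIII.2: wholly obtained → 23% available; Rothland agreement on XIII.1: XIII.2.2.3 not covered; preference 23% not lower than 20% → no reduction. → 20%.
Line D: silk → XIII.2; nonwoven → XIII.2.1; printed → XIII.2.1.1. Scheduled 13%. Selvast agreement on XIII.3.1.1: XIII.2.1.1 not covered. → 13%.
Sum: 52% + 5% + 20% + 13% = 90%.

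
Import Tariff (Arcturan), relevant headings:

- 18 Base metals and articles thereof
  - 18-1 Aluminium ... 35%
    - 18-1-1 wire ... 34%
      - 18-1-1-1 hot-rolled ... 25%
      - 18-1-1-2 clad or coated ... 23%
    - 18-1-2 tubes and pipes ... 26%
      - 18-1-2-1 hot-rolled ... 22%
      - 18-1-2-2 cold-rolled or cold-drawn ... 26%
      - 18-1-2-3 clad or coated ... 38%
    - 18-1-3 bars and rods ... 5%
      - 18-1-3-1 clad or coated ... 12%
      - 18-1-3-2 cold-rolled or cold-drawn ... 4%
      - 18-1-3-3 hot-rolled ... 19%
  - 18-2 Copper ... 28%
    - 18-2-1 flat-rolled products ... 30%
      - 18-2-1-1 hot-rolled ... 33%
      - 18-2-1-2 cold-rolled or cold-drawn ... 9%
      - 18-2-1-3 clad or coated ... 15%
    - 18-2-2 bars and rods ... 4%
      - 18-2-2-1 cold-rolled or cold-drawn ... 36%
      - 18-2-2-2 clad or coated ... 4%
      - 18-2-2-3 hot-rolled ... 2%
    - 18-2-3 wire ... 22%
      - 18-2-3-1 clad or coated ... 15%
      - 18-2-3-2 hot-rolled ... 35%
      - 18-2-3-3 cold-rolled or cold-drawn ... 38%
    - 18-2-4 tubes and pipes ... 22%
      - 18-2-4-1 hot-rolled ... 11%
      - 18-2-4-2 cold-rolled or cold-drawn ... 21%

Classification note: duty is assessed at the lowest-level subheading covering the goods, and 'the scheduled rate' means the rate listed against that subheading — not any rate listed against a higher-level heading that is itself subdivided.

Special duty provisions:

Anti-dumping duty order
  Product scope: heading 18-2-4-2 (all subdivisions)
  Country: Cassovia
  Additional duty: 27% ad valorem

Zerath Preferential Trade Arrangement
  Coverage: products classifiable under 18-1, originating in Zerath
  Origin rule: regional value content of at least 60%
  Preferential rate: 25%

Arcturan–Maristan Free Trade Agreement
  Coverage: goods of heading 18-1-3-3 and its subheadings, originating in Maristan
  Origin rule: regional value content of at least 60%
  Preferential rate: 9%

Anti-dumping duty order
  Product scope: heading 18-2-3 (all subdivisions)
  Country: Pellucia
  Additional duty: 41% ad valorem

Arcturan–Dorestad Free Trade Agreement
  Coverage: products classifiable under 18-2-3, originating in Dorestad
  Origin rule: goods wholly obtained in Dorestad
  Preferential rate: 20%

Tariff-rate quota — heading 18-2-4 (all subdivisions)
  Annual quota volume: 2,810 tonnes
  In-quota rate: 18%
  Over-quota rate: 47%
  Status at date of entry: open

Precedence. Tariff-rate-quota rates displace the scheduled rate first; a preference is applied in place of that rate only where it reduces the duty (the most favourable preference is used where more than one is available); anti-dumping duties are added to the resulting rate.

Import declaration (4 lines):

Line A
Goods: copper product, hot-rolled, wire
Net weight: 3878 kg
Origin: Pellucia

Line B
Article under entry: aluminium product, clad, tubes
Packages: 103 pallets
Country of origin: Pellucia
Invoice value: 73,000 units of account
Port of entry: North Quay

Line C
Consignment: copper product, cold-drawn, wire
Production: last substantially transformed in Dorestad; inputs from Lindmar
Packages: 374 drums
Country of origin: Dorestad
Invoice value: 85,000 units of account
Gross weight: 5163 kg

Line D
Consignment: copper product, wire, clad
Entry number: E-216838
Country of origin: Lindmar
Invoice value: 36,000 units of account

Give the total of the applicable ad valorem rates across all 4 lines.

Line A: copper → 18-2; wire → 18-2-3; hot-rolled → 18-2-3-2. Scheduled 35%. anti-dumping (Pellucia, 18-2-3): +41%; total 35% + 41% = 76%. → 76%.
Line B: aluminium → 18-1; tubes → 18-1-2; clad → 18-1-2-3. Scheduled 38%. No special measure applies. → 38%.
Line C: copper → 18-2; wire → 18-2-3; cold-drawn → 18-2-3-3. Scheduled 38%. Dorestad agreement on 18-2-3: not wholly obtained. → 38%.
Line D: copper → 18-2; wire → 18-2-3; clad → 18-2-3-1. Scheduled 15%. No special measure applies. → 15%.
Sum: 76% + 38% + 38% + 15% = 167%.

167%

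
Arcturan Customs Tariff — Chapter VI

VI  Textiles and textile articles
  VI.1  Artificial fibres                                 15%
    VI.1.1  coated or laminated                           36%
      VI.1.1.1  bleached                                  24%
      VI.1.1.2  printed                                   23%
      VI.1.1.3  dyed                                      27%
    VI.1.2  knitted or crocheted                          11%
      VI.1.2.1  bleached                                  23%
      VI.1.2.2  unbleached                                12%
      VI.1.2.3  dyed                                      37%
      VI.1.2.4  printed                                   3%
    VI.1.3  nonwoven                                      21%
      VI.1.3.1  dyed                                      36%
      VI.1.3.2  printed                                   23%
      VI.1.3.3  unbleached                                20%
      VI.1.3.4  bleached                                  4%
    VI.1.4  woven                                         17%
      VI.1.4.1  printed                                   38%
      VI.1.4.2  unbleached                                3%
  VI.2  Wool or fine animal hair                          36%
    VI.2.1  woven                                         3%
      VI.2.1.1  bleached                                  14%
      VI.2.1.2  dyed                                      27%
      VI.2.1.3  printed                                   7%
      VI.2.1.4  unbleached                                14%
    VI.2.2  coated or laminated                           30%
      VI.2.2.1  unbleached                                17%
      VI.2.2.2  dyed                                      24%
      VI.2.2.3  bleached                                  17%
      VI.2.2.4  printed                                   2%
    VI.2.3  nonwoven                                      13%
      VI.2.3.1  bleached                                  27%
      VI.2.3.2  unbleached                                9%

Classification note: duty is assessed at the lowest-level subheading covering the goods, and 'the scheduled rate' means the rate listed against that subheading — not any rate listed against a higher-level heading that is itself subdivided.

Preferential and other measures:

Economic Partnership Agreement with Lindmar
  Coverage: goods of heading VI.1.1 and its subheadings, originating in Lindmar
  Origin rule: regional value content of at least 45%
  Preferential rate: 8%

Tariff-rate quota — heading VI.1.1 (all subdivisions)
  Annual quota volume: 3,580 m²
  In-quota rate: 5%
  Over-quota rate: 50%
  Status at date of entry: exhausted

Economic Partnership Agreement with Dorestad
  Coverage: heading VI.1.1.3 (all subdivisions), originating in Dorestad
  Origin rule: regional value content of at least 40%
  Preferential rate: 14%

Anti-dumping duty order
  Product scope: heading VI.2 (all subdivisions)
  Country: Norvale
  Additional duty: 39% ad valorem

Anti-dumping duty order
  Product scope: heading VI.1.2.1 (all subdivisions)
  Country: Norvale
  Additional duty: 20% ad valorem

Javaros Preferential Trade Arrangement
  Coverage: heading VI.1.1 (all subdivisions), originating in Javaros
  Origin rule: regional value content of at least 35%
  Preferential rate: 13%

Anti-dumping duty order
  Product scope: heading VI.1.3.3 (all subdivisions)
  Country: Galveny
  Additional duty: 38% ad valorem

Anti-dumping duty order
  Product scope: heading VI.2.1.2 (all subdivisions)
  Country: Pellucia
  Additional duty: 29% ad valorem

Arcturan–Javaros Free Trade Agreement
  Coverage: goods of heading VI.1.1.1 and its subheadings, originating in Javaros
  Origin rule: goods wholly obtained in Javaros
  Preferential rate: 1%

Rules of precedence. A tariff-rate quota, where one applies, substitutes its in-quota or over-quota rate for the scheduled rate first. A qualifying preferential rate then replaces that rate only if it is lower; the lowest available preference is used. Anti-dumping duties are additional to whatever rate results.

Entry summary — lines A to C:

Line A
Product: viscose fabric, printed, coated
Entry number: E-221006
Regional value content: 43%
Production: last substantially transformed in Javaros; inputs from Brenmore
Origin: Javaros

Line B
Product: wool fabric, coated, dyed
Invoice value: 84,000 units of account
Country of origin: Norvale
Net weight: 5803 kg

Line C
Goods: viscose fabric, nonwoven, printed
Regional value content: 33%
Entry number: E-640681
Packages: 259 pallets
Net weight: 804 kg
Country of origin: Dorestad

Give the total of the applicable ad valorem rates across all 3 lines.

Line A: viscose → VI.1; coated → VI.1.1; printed → VI.1.1.2. Scheduled 23%. quota on VI.1.1 exhausted → over-quota 50%; Javaros agreement on VI.1.1: RVC ≥ 35% → 13% available; Javaros agreement on VI.1.1.1: VI.1.1.2 not covered; preferential 13%. → 13%.
Line B: wool → VI.2; coated → VI.2.2; dyed → VI.2.2.2. Scheduled 24%. anti-dumping (Norvale, VI.2): +39%; total 24% + 39% = 63%. → 63%.
Line C: viscose → VI.1; nonwoven → VI.1.3; printed → VI.1.3.2. Scheduled 23%. Dorestad agreement on VI.1.1.3: VI.1.3.2 not covered. → 23%.
Sum: 13% + 63% + 23% = 99%.

99%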